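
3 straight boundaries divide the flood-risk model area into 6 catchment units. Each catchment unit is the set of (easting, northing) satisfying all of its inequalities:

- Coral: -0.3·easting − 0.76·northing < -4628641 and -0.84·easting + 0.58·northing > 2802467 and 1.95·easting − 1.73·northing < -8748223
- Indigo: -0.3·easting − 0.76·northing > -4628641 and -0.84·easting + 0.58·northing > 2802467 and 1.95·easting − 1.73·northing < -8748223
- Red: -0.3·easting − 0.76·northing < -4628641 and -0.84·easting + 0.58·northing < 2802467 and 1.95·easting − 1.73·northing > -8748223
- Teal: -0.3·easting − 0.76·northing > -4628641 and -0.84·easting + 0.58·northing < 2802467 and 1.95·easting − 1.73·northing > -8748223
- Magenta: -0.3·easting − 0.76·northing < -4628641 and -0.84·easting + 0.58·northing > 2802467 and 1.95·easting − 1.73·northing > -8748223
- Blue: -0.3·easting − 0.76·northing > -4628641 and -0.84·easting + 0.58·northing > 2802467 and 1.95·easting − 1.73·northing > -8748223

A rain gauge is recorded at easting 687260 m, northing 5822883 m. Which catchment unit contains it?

-0.3·687260 − 0.76·5822883 = -4631569.080, which is < -4628641
-0.84·687260 + 0.58·5822883 = 2799973.740, which is < 2802467
1.95·687260 − 1.73·5822883 = -8733430.590, which is > -8748223
This sign pattern matches Red.

Red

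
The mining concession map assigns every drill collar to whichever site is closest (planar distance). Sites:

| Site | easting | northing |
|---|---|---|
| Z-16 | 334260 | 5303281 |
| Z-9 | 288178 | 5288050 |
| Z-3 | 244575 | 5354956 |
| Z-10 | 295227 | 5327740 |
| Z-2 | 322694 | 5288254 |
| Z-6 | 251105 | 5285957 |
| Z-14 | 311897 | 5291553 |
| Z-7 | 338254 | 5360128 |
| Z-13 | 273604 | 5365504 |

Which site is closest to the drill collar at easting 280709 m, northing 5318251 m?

Squared distances to each site:
Z-16: 3091810501.000; Z-9: 967886362.000; Z-3: 2652922981.000; Z-10: 300813445.000; Z-2: 2662560234.000; Z-6: 1919299252.000; Z-14: 1685474548.000; Z-7: 5065110154.000; Z-13: 2283327034.000.
Minimum at Z-10.

Z-10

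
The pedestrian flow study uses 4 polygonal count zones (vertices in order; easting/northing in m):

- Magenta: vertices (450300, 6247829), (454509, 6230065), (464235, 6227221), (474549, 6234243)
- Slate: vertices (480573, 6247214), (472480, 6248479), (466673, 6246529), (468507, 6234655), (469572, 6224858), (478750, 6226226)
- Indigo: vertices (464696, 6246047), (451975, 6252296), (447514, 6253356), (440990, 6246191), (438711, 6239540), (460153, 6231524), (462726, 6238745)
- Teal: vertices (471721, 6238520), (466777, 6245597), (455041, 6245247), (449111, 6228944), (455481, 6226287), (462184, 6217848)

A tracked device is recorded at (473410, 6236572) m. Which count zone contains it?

Slate

Cast a ray rightward from (473410, 6236572). For each polygon, the edges (by vertex number in listed order) whose endpoints lie on opposite sides of northing = 6236572, where each meets that height, and whether that is right or left of the point:
Magenta: 1–2 at easting≈452967.2 (left), 4–1 at easting≈470392.1 (left) → 0 crossings.
Slate: 3–4 at easting≈468210.9 (left), 6–1 at easting≈479648.6 (right) → 1 crossing.
Indigo: 5–6 at easting≈446650.1 (left), 6–7 at easting≈461951.7 (left) → 0 crossings.
Teal: 3–4 at easting≈451885.6 (left), 6–1 at easting≈470822.3 (left) → 0 crossings.
Only Slate has an odd count, so the point is inside Slate.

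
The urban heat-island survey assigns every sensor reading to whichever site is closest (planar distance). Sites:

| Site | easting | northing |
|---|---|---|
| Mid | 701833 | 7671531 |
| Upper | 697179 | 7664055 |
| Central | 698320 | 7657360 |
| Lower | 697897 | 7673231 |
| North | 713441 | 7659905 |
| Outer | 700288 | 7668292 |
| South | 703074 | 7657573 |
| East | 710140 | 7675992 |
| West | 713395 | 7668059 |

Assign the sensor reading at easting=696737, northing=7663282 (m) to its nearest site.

Squared distances to each site:
Mid: 94015217.000; Upper: 792893.000; Central: 37575973.000; Lower: 100328201.000; North: 290427745.000; Outer: 37709701.000; South: 72750250.000; East: 341184509.000; West: 300308693.000.
Minimum at Upper.

Upper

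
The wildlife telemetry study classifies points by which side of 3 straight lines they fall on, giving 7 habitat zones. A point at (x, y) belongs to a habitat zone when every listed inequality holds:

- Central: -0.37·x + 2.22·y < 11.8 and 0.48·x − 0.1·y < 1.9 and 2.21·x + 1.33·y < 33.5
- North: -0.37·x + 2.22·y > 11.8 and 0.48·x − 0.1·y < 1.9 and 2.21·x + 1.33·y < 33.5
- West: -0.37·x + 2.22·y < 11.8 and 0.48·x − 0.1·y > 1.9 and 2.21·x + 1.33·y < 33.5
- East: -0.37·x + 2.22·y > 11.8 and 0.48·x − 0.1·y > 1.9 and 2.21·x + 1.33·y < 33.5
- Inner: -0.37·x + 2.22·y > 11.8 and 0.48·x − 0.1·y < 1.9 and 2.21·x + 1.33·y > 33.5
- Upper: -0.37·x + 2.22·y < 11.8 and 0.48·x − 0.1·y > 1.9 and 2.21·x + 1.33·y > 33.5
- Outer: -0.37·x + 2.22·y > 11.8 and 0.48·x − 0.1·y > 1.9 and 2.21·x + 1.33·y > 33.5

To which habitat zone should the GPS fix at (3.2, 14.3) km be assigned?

North

-0.37·3.2 + 2.22·14.3 = 30.562, which is > 11.8
0.48·3.2 − 0.1·14.3 = 0.106, which is < 1.9
2.21·3.2 + 1.33·14.3 = 26.091, which is < 33.5
This sign pattern matches North.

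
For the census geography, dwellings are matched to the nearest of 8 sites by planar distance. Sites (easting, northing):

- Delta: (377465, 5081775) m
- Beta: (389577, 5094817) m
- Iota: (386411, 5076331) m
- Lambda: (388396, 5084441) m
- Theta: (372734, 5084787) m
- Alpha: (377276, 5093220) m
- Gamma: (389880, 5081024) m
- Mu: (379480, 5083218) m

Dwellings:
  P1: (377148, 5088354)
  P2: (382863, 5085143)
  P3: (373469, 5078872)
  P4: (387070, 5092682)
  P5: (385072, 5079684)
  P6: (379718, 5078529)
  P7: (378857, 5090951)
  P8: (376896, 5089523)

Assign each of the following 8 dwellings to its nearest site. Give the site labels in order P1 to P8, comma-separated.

Alpha, Mu, Delta, Beta, Iota, Delta, Alpha, Alpha

P1 → Alpha (d²=23694340.00)
P2 → Mu (d²=15150314.00)
P3 → Delta (d²=24395425.00)
P4 → Beta (d²=10843274.00)
P5 → Iota (d²=13035530.00)
P6 → Delta (d²=15612525.00)
P7 → Alpha (d²=7647922.00)
P8 → Alpha (d²=13812209.00)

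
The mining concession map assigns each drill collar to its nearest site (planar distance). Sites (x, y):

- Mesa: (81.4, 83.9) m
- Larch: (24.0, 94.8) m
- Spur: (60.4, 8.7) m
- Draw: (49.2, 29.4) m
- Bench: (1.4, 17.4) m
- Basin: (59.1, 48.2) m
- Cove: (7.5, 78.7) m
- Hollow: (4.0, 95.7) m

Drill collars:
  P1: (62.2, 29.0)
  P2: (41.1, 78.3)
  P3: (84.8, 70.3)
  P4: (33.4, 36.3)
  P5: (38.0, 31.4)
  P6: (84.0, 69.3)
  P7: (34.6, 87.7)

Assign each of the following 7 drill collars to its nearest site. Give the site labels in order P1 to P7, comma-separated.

P1 → Draw (d²=169.16)
P2 → Larch (d²=564.66)
P3 → Mesa (d²=196.52)
P4 → Draw (d²=297.25)
P5 → Draw (d²=129.44)
P6 → Mesa (d²=219.92)
P7 → Larch (d²=162.77)

Draw, Larch, Mesa, Draw, Draw, Mesa, Larch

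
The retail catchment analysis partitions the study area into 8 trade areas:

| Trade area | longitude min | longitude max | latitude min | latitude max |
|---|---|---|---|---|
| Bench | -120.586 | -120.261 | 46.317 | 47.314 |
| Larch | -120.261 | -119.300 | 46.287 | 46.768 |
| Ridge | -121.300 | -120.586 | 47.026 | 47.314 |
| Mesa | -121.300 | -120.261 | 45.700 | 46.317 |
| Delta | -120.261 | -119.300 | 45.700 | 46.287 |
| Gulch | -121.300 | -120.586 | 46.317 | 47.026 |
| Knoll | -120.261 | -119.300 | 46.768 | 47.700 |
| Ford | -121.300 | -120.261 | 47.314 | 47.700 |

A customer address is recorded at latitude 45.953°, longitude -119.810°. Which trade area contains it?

The point has longitude = -119.810 and latitude = 45.953.
Only Delta satisfies -120.261 ≤ longitude ≤ -119.300 and 45.700 ≤ latitude ≤ 46.287.

Delta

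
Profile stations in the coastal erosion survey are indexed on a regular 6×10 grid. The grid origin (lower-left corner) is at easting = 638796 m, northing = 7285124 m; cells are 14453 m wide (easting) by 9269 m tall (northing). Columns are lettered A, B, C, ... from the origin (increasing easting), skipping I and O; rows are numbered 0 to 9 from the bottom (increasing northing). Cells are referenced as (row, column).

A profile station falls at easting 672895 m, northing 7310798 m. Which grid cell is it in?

(2, C)

Column index: ⌊(672895 − 638796) / 14453⌋ = ⌊2.359⌋ = 2 → column C
Row offset from origin: ⌊(7310798 − 7285124) / 9269⌋ = ⌊2.770⌋ = 2 → row 2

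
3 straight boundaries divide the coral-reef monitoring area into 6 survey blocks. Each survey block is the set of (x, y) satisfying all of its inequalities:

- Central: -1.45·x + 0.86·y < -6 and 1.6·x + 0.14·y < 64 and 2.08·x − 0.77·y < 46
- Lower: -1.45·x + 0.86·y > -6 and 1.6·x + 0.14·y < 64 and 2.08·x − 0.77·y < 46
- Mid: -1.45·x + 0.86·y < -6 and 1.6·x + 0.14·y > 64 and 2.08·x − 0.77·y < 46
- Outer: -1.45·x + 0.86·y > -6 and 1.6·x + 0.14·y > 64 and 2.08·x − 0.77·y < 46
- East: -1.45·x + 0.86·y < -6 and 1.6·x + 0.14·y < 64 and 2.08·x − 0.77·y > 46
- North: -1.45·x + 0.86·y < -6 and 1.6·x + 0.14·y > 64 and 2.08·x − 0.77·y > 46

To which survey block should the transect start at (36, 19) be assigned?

East

-1.45·36 + 0.86·19 = -35.860, which is < -6
1.6·36 + 0.14·19 = 60.260, which is < 64
2.08·36 − 0.77·19 = 60.250, which is > 46
This sign pattern matches East.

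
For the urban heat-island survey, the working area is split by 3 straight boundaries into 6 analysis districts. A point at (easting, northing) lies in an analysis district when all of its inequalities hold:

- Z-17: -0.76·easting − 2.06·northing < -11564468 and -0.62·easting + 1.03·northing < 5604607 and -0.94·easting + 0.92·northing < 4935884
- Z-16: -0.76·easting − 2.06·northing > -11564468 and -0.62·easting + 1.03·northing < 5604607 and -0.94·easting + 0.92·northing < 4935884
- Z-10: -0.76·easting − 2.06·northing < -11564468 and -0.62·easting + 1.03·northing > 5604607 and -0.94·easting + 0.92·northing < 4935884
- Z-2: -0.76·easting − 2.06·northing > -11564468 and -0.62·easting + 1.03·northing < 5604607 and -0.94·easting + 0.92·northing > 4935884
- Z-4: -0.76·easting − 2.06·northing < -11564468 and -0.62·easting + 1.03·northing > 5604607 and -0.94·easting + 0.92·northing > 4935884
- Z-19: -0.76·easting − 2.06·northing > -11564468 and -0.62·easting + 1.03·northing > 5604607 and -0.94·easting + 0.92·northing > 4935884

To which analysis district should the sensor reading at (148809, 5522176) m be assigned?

Z-2

-0.76·148809 − 2.06·5522176 = -11488777.400, which is > -11564468
-0.62·148809 + 1.03·5522176 = 5595579.700, which is < 5604607
-0.94·148809 + 0.92·5522176 = 4940521.460, which is > 4935884
This sign pattern matches Z-2.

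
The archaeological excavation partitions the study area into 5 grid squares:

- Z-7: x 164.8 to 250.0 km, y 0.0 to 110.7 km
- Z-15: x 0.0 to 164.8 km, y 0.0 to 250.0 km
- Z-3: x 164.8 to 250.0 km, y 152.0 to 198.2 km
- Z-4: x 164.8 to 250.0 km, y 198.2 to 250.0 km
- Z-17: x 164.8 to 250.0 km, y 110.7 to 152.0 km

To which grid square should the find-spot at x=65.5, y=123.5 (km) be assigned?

The point has x = 65.5 and y = 123.5.
Only Z-15 satisfies 0.0 ≤ x ≤ 164.8 and 0.0 ≤ y ≤ 250.0.

Z-15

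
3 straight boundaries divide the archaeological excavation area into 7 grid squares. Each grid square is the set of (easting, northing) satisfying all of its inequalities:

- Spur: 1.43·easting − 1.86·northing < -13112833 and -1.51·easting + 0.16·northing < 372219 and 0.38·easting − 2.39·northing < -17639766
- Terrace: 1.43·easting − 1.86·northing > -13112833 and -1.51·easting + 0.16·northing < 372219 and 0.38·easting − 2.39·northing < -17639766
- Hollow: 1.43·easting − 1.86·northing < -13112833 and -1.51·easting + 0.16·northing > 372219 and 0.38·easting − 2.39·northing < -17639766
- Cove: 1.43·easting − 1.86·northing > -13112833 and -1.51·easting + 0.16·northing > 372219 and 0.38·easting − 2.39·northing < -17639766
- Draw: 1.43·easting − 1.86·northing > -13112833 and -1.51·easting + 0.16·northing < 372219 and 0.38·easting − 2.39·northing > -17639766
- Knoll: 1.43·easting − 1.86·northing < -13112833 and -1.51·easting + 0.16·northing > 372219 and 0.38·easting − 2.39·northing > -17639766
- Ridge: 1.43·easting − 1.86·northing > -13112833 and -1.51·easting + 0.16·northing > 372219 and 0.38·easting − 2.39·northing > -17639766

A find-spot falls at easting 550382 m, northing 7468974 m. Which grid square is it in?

1.43·550382 − 1.86·7468974 = -13105245.380, which is > -13112833
-1.51·550382 + 0.16·7468974 = 363959.020, which is < 372219
0.38·550382 − 2.39·7468974 = -17641702.700, which is < -17639766
This sign pattern matches Terrace.

Terrace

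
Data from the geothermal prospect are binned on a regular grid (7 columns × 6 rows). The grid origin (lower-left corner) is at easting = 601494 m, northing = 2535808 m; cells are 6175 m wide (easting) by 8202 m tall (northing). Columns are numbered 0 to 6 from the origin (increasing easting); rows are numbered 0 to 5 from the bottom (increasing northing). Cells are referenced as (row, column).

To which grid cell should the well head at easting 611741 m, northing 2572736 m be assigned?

(4, 1)

Column index: ⌊(611741 − 601494) / 6175⌋ = ⌊1.659⌋ = 1
Row offset from origin: ⌊(2572736 − 2535808) / 8202⌋ = ⌊4.502⌋ = 4 → row 4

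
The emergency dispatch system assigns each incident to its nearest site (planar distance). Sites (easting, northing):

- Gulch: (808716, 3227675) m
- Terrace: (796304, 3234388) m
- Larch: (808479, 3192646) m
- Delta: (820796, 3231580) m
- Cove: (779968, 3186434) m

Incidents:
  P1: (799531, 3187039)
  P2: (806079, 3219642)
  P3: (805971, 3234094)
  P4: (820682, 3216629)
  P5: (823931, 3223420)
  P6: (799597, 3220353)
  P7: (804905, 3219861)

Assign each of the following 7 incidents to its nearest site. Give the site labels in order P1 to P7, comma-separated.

P1 → Larch (d²=111505153.00)
P2 → Gulch (d²=71482858.00)
P3 → Gulch (d²=48738586.00)
P4 → Delta (d²=223545397.00)
P5 → Delta (d²=76413825.00)
P6 → Gulch (d²=136767845.00)
P7 → Gulch (d²=75582317.00)

Larch, Gulch, Gulch, Delta, Delta, Gulch, Gulch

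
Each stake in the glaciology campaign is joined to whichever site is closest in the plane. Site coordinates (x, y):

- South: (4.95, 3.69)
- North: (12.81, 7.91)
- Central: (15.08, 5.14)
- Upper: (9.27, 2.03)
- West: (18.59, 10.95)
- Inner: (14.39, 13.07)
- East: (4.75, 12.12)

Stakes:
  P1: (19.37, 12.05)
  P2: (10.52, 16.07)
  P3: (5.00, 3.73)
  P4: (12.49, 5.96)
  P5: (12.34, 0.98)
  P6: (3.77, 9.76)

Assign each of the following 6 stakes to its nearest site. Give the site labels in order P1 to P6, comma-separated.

West, Inner, South, North, Upper, East

P1 → West (d²=1.82)
P2 → Inner (d²=23.98)
P3 → South (d²=0.00)
P4 → North (d²=3.90)
P5 → Upper (d²=10.53)
P6 → East (d²=6.53)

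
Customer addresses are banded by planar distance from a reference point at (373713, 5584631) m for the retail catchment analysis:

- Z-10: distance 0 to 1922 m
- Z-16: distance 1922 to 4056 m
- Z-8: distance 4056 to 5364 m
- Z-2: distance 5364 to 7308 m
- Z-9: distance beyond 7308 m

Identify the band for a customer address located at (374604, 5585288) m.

Z-10

Distance = √((374604−373713)² + (5585288−5584631)²) = √(793881.000 + 431649.000) = 1107.037 m.
0 ≤ 1107.037 < 1922 → Z-10.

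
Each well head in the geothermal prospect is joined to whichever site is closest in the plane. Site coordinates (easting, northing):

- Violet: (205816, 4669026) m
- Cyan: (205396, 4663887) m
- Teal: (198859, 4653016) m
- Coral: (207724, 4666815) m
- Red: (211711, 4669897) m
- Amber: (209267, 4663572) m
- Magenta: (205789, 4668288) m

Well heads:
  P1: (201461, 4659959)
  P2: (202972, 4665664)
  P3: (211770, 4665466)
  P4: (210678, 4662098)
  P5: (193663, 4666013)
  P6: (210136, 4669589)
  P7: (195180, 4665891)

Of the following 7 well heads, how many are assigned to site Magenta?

0

P1 → Cyan
P2 → Cyan
P3 → Amber
P4 → Amber
P5 → Cyan
P6 → Red
P7 → Cyan
0 of the 7 go to Magenta.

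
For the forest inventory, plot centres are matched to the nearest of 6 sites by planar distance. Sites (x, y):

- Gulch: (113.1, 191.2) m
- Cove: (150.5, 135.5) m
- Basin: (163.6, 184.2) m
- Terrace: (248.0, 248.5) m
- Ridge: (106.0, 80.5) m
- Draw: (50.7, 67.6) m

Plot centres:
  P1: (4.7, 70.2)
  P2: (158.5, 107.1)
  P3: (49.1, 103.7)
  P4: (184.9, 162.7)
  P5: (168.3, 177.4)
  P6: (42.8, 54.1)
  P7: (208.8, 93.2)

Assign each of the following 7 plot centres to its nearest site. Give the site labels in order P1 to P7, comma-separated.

Draw, Cove, Draw, Basin, Basin, Draw, Cove

P1 → Draw (d²=2122.76)
P2 → Cove (d²=870.56)
P3 → Draw (d²=1305.77)
P4 → Basin (d²=915.94)
P5 → Basin (d²=68.33)
P6 → Draw (d²=244.66)
P7 → Cove (d²=5188.18)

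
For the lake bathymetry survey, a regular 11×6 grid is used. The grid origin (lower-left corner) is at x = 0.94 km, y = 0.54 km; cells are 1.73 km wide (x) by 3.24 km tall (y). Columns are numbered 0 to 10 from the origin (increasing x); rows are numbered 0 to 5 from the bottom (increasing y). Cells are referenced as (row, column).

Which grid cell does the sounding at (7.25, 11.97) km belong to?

Column index: ⌊(7.25 − 0.94) / 1.73⌋ = ⌊3.647⌋ = 3
Row offset from origin: ⌊(11.97 − 0.54) / 3.24⌋ = ⌊3.528⌋ = 3 → row 3

(3, 3)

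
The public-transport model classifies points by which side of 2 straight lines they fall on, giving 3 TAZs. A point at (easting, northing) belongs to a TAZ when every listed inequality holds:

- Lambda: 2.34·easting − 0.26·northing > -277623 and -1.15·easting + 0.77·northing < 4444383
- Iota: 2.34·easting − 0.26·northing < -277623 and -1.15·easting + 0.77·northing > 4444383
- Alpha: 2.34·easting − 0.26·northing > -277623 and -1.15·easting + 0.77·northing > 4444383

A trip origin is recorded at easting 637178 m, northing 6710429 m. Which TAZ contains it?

2.34·637178 − 0.26·6710429 = -253715.020, which is > -277623
-1.15·637178 + 0.77·6710429 = 4434275.630, which is < 4444383
This sign pattern matches Lambda.

Lambda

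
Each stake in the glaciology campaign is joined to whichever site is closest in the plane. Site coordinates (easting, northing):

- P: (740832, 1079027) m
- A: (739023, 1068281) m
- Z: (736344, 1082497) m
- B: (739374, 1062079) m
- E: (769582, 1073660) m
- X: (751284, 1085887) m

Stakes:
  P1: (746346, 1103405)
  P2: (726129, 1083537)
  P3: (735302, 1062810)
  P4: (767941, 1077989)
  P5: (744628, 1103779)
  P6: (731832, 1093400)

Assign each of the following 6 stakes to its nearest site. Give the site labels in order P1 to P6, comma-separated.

X, Z, B, E, X, Z

P1 → X (d²=331264168.00)
P2 → Z (d²=105427825.00)
P3 → B (d²=17115545.00)
P4 → E (d²=21433122.00)
P5 → X (d²=364426000.00)
P6 → Z (d²=139233553.00)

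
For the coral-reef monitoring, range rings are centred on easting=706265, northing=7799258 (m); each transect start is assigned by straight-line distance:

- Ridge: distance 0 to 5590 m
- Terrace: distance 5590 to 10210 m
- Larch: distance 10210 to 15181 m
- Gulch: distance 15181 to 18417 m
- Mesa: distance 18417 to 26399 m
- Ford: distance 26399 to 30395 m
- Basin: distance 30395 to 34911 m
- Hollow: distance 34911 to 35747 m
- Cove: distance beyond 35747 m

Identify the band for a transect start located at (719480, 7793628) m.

Larch

Distance = √((719480−706265)² + (7793628−7799258)²) = √(174636225.000 + 31696900.000) = 14364.300 m.
10210 ≤ 14364.300 < 15181 → Larch.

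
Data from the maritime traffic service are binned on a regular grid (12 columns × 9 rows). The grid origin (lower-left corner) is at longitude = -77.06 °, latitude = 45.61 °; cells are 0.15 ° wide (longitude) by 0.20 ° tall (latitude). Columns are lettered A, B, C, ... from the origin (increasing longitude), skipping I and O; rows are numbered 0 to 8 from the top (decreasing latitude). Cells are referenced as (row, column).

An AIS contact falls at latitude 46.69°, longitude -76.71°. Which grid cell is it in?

Column index: ⌊(-76.71 − -77.06) / 0.15⌋ = ⌊2.333⌋ = 2 → column C
Row offset from origin: ⌊(46.69 − 45.61) / 0.20⌋ = ⌊5.400⌋ = 5 → row 3 (counted from top)

(3, C)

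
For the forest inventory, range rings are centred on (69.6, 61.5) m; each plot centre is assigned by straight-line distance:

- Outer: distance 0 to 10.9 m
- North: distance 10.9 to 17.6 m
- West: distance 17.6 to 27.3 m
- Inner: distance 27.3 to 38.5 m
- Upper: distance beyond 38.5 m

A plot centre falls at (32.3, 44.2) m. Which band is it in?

Upper

Distance = √((32.3−69.6)² + (44.2−61.5)²) = √(1391.290 + 299.290) = 41.117 m.
38.5 ≤ 41.117 < ∞ → Upper.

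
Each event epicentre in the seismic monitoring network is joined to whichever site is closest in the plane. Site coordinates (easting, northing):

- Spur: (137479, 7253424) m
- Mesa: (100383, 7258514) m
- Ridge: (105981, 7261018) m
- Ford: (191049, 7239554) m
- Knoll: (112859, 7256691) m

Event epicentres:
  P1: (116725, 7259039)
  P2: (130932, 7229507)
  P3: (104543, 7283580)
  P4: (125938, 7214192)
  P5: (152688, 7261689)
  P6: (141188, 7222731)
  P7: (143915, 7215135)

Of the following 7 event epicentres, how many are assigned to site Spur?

5

P1 → Knoll
P2 → Spur
P3 → Ridge
P4 → Spur
P5 → Spur
P6 → Spur
P7 → Spur
5 of the 7 go to Spur.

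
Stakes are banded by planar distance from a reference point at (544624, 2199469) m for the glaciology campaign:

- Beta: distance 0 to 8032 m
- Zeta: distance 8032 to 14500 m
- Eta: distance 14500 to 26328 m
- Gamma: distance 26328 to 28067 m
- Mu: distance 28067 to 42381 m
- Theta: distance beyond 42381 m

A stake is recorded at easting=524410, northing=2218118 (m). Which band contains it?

Distance = √((524410−544624)² + (2218118−2199469)²) = √(408605796.000 + 347785201.000) = 27502.563 m.
26328 ≤ 27502.563 < 28067 → Gamma.

Gamma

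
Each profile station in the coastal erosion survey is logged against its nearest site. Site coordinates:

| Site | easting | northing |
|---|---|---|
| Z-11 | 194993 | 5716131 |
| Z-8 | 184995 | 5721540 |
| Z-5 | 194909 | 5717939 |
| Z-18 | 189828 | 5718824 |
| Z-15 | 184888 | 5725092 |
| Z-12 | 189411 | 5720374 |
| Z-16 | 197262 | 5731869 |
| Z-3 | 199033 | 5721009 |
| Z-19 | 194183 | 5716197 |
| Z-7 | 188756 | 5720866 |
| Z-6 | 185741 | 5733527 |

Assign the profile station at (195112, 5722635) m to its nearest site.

Z-3

Squared distances to each site:
Z-11: 42316177.000; Z-8: 103552714.000; Z-5: 22093625.000; Z-18: 42444377.000; Z-15: 110567025.000; Z-12: 37613522.000; Z-16: 89889256.000; Z-3: 18018117.000; Z-19: 42310885.000; Z-7: 43528097.000; Z-6: 206451305.000.
Minimum at Z-3.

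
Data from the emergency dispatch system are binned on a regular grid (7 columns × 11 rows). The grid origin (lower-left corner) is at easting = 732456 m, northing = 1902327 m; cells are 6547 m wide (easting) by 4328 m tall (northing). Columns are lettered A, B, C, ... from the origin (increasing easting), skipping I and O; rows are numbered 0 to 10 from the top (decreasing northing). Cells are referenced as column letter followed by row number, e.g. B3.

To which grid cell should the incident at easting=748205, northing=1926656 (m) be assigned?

C5

Column index: ⌊(748205 − 732456) / 6547⌋ = ⌊2.406⌋ = 2 → column C
Row offset from origin: ⌊(1926656 − 1902327) / 4328⌋ = ⌊5.621⌋ = 5 → row 5 (counted from top)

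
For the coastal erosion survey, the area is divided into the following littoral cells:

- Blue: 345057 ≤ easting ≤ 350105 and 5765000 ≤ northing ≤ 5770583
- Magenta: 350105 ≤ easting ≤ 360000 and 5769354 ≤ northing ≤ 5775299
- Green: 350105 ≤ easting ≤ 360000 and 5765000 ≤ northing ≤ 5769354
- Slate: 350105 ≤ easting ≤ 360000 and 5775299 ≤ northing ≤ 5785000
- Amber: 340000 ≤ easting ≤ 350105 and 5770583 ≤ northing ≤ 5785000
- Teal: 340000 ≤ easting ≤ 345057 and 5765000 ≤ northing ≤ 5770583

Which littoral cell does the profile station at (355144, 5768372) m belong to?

Green

The point has easting = 355144 and northing = 5768372.
Only Green satisfies 350105 ≤ easting ≤ 360000 and 5765000 ≤ northing ≤ 5769354.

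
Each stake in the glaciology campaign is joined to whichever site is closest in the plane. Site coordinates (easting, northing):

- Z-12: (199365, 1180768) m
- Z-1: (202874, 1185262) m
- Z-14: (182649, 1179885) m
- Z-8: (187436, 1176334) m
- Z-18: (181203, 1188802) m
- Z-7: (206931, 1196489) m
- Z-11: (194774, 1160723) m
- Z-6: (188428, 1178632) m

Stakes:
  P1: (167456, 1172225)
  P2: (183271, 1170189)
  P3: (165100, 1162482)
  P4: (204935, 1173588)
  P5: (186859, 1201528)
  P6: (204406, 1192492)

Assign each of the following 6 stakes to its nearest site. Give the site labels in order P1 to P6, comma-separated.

Z-14, Z-8, Z-14, Z-12, Z-18, Z-7

P1 → Z-14 (d²=289502849.00)
P2 → Z-8 (d²=55108250.00)
P3 → Z-14 (d²=610831810.00)
P4 → Z-12 (d²=82577300.00)
P5 → Z-18 (d²=193941412.00)
P6 → Z-7 (d²=22351634.00)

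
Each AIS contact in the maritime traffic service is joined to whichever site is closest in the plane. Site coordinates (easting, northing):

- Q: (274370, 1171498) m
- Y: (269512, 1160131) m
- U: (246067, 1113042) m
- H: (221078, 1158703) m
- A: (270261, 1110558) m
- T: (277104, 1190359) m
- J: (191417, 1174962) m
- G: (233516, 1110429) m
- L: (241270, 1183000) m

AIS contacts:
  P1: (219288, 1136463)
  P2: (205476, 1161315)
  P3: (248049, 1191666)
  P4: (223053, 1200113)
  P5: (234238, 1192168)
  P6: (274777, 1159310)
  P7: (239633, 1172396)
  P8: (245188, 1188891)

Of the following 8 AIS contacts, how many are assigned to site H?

2

P1 → H
P2 → H
P3 → L
P4 → L
P5 → L
P6 → Y
P7 → L
P8 → L
2 of the 8 go to H.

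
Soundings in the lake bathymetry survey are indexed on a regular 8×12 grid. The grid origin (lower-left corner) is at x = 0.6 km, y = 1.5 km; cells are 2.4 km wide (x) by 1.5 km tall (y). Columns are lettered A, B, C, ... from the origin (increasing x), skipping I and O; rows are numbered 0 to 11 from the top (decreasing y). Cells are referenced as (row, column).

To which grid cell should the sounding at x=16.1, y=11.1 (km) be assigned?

(5, G)

Column index: ⌊(16.1 − 0.6) / 2.4⌋ = ⌊6.458⌋ = 6 → column G
Row offset from origin: ⌊(11.1 − 1.5) / 1.5⌋ = ⌊6.400⌋ = 6 → row 5 (counted from top)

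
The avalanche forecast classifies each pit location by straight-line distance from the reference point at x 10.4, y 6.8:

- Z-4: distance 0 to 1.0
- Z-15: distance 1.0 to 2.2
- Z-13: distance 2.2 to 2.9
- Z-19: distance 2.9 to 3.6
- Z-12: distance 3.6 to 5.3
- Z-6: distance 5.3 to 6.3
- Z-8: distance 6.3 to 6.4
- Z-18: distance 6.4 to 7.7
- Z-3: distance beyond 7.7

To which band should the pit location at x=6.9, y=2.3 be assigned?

Z-6

Distance = √((6.9−10.4)² + (2.3−6.8)²) = √(12.250 + 20.250) = 5.701.
5.3 ≤ 5.701 < 6.3 → Z-6.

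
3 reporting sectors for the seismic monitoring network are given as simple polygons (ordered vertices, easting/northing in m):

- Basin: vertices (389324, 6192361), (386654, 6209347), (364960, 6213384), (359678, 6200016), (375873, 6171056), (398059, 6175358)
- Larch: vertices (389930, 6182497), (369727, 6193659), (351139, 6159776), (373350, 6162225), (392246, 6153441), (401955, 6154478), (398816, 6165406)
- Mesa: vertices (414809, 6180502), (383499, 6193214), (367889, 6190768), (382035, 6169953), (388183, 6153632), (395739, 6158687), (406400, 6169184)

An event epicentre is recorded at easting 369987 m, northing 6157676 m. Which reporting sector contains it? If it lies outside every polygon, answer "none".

none

Cast a ray rightward from (369987, 6157676). For each polygon, the edges (by vertex number in listed order) whose endpoints lie on opposite sides of northing = 6157676, where each meets that height, and whether that is right or left of the point:
Basin: no edge straddles that height → 0 crossings.
Larch: 4–5 at easting≈383135.7 (right), 6–7 at easting≈401036.4 (right) → 2 crossings.
Mesa: 4–5 at easting≈386659.7 (right), 5–6 at easting≈394227.8 (right) → 2 crossings.
All counts are even, so the point lies outside every listed polygon.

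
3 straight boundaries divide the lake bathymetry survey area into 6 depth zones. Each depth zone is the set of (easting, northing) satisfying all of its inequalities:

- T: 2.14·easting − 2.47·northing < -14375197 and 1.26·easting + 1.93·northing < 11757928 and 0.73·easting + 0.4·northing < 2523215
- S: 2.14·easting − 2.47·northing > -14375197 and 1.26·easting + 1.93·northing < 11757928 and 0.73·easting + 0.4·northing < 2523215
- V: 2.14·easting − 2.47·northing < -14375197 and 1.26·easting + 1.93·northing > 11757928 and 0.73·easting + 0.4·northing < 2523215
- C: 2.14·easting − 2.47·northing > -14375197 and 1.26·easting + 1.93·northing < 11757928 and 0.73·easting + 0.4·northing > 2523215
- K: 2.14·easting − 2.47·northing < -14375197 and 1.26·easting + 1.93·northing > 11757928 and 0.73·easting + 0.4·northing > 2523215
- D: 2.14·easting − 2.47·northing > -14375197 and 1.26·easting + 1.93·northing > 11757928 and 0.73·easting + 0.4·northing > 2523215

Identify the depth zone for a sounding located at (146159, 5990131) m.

T

2.14·146159 − 2.47·5990131 = -14482843.310, which is < -14375197
1.26·146159 + 1.93·5990131 = 11745113.170, which is < 11757928
0.73·146159 + 0.4·5990131 = 2502748.470, which is < 2523215
This sign pattern matches T.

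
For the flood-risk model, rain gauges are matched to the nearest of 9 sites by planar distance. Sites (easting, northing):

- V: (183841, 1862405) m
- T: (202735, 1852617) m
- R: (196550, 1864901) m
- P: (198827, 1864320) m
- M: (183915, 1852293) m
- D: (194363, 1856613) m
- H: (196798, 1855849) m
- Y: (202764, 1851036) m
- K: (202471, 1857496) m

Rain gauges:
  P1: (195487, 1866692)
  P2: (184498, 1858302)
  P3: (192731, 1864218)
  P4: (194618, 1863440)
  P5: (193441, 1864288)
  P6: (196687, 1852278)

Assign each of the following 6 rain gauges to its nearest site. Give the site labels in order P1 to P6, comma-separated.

R, V, R, R, R, H

P1 → R (d²=4337650.00)
P2 → V (d²=17266258.00)
P3 → R (d²=15051250.00)
P4 → R (d²=5867145.00)
P5 → R (d²=10041650.00)
P6 → H (d²=12764362.00)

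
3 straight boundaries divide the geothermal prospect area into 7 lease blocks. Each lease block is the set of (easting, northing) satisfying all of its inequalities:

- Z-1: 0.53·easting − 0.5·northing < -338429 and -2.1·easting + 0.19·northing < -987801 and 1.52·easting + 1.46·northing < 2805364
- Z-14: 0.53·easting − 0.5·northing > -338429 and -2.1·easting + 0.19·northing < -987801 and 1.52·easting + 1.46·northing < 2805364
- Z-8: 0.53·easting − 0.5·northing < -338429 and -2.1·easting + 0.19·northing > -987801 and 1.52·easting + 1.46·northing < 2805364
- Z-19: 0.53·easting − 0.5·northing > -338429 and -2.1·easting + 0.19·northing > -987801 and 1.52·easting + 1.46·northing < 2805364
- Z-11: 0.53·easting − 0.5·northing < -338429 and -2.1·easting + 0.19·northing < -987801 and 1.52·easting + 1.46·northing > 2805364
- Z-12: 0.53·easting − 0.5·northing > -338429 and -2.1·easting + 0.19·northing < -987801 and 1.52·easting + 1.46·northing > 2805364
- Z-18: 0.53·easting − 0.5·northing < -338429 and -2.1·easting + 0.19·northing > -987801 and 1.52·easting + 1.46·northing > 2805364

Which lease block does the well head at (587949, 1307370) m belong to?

0.53·587949 − 0.5·1307370 = -342072.030, which is < -338429
-2.1·587949 + 0.19·1307370 = -986292.600, which is > -987801
1.52·587949 + 1.46·1307370 = 2802442.680, which is < 2805364
This sign pattern matches Z-8.

Z-8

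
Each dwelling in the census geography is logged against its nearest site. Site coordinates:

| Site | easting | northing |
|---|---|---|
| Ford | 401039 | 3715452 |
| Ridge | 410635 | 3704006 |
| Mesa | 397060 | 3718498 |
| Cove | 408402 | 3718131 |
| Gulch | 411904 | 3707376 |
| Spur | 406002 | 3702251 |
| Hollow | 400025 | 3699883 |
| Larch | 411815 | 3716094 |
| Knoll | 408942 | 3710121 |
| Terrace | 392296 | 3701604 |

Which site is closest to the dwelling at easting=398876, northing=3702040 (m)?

Squared distances to each site:
Ford: 184560313.000; Ridge: 142139237.000; Mesa: 274163620.000; Cove: 349664957.000; Gulch: 198201680.000; Spur: 50824397.000; Hollow: 5972850.000; Larch: 364932637.000; Knoll: 166626917.000; Terrace: 43486496.000.
Minimum at Hollow.

Hollow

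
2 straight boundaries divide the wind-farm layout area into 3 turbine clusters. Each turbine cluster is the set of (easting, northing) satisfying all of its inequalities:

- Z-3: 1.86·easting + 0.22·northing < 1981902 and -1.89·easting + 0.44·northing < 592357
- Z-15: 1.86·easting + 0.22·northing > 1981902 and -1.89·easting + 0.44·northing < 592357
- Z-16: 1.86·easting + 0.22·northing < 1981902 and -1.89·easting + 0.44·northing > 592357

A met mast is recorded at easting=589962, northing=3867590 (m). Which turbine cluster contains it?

1.86·589962 + 0.22·3867590 = 1948199.120, which is < 1981902
-1.89·589962 + 0.44·3867590 = 586711.420, which is < 592357
This sign pattern matches Z-3.

Z-3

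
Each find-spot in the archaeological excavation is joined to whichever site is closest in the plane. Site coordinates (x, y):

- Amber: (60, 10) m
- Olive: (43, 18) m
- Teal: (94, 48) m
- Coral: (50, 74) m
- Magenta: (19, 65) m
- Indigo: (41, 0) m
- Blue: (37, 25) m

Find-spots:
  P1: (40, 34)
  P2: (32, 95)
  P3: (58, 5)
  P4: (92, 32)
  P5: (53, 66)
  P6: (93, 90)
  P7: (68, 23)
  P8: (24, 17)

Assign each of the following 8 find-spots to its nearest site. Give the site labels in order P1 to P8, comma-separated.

P1 → Blue (d²=90.00)
P2 → Coral (d²=765.00)
P3 → Amber (d²=29.00)
P4 → Teal (d²=260.00)
P5 → Coral (d²=73.00)
P6 → Teal (d²=1765.00)
P7 → Amber (d²=233.00)
P8 → Blue (d²=233.00)

Blue, Coral, Amber, Teal, Coral, Teal, Amber, Blue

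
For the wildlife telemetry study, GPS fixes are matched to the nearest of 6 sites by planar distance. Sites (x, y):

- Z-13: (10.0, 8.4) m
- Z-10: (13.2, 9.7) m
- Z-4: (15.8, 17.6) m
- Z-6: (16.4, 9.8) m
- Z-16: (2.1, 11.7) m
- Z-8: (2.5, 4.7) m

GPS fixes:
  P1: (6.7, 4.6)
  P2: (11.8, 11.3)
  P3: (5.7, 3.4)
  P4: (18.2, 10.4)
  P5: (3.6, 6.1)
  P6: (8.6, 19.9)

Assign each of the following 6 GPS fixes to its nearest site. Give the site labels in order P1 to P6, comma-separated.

Z-8, Z-10, Z-8, Z-6, Z-8, Z-4

P1 → Z-8 (d²=17.65)
P2 → Z-10 (d²=4.52)
P3 → Z-8 (d²=11.93)
P4 → Z-6 (d²=3.60)
P5 → Z-8 (d²=3.17)
P6 → Z-4 (d²=57.13)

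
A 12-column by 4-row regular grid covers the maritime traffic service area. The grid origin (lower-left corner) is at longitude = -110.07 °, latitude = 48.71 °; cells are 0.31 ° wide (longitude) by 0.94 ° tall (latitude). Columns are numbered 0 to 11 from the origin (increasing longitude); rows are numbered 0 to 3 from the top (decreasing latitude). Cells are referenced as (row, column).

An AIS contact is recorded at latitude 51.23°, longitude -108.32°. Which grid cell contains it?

Column index: ⌊(-108.32 − -110.07) / 0.31⌋ = ⌊5.645⌋ = 5
Row offset from origin: ⌊(51.23 − 48.71) / 0.94⌋ = ⌊2.681⌋ = 2 → row 1 (counted from top)

(1, 5)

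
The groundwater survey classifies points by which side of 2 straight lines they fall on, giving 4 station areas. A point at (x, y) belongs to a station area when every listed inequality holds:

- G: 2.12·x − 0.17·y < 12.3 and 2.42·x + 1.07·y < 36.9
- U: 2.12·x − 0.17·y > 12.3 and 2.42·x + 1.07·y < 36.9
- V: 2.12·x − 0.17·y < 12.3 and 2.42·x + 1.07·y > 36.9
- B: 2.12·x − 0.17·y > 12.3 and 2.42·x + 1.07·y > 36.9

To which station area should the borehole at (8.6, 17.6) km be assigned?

2.12·8.6 − 0.17·17.6 = 15.240, which is > 12.3
2.42·8.6 + 1.07·17.6 = 39.644, which is > 36.9
This sign pattern matches B.

B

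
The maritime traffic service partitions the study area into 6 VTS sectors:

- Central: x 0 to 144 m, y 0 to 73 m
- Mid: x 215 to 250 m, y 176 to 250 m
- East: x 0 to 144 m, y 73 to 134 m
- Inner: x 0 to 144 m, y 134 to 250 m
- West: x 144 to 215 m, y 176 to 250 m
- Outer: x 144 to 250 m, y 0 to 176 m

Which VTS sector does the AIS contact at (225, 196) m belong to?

The point has x = 225 and y = 196.
Only Mid satisfies 215 ≤ x ≤ 250 and 176 ≤ y ≤ 250.

Mid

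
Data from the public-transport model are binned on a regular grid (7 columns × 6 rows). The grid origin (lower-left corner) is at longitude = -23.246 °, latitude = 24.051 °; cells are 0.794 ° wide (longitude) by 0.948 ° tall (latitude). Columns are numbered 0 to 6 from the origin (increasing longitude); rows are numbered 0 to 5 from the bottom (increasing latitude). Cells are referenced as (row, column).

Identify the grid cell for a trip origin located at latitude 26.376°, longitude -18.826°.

(2, 5)

Column index: ⌊(-18.826 − -23.246) / 0.794⌋ = ⌊5.567⌋ = 5
Row offset from origin: ⌊(26.376 − 24.051) / 0.948⌋ = ⌊2.453⌋ = 2 → row 2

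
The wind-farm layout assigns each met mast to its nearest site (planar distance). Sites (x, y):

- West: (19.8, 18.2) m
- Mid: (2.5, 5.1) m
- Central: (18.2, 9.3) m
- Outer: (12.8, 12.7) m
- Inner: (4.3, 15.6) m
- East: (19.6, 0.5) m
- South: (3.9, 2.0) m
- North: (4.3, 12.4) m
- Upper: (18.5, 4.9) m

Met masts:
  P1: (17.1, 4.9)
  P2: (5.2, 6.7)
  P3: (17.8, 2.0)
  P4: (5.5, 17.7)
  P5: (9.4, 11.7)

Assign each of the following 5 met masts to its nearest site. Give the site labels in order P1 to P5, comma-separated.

P1 → Upper (d²=1.96)
P2 → Mid (d²=9.85)
P3 → East (d²=5.49)
P4 → Inner (d²=5.85)
P5 → Outer (d²=12.56)

Upper, Mid, East, Inner, Outer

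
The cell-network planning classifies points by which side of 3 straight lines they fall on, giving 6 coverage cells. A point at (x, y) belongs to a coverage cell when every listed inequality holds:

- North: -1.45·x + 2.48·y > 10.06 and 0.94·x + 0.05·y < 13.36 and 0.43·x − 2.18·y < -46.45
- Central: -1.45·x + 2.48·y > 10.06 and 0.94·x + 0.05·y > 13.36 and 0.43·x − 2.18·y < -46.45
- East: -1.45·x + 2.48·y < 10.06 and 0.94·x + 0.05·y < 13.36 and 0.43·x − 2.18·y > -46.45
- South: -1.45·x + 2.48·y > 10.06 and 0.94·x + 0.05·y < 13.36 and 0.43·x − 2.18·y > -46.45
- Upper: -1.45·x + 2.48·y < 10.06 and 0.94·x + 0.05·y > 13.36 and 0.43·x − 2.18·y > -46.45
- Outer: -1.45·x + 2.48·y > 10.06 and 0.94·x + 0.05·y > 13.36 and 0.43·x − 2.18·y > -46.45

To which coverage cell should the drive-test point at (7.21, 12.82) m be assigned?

-1.45·7.21 + 2.48·12.82 = 21.339, which is > 10.06
0.94·7.21 + 0.05·12.82 = 7.418, which is < 13.36
0.43·7.21 − 2.18·12.82 = -24.847, which is > -46.45
This sign pattern matches South.

South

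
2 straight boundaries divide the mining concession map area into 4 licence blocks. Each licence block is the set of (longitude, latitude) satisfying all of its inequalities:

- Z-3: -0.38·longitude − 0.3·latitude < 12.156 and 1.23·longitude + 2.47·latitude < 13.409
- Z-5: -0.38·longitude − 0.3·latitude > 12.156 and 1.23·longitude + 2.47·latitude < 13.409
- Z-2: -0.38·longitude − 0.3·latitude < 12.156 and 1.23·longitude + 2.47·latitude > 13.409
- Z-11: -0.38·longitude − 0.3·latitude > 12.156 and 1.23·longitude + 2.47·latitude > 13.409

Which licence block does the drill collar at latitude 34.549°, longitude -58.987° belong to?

Z-3

-0.38·-58.987 − 0.3·34.549 = 12.050, which is < 12.156
1.23·-58.987 + 2.47·34.549 = 12.782, which is < 13.409
This sign pattern matches Z-3.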